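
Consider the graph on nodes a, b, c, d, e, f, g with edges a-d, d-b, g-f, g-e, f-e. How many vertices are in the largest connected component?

3

c is isolated — a component by itself.
Starting from e we can reach e, f, g. That is one component of size 3.
Starting from a we can reach a, b, d. That is one component of size 3.
The largest has 3 vertices.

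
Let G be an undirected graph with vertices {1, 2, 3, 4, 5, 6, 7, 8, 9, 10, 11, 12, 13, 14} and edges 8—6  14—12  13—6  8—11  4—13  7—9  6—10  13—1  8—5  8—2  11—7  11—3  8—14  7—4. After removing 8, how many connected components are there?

4

With 8 gone, the remaining components are: {2}; {5}; {12, 14}; {1, 3, 4, 6, 7, 9, 10, 11, 13}.
That is 4 components.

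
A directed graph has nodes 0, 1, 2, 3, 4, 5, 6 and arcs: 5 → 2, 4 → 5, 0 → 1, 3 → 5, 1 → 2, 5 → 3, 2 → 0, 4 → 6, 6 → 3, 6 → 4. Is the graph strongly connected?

There is no directed path from 0 to 4, so the graph is not strongly connected.

No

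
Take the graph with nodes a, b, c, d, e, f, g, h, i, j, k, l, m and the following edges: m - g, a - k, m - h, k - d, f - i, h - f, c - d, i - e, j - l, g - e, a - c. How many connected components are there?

4

b is isolated — a component by itself.
Starting from j we can reach j, l. That is one component of size 2.
Starting from a we can reach a, c, d, k. That is one component of size 4.
Starting from e we can reach e, f, g, h, i, m. That is one component of size 6.
Total: 4 components.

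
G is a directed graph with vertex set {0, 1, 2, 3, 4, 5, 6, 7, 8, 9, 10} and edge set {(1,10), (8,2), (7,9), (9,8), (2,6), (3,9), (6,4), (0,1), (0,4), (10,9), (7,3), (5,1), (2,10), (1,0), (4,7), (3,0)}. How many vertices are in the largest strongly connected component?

10

{0, 1, 2, 3, 4, 6, 7, 8, 9, 10} are all mutually reachable — one SCC of size 10.
{5} is an SCC by itself.
The largest has 10 vertices.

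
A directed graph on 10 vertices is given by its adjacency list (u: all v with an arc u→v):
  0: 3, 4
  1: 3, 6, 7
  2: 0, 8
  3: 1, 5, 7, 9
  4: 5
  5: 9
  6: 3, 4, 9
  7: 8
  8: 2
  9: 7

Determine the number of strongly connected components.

1

{0, 1, 2, 3, 4, 5, 6, 7, 8, 9} are all mutually reachable — one SCC of size 10.
That gives 1 strongly connected component.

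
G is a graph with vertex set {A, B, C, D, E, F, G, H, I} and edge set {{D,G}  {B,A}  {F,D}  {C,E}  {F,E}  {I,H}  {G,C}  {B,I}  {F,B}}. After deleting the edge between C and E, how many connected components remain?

1

C and E are still connected via C-G-D-F-E, so the component count stays at 1.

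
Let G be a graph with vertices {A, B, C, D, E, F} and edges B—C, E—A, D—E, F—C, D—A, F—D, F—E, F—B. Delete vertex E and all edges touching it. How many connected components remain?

1

With E gone, the remaining components are: {A, B, C, D, F}.
That is 1 component.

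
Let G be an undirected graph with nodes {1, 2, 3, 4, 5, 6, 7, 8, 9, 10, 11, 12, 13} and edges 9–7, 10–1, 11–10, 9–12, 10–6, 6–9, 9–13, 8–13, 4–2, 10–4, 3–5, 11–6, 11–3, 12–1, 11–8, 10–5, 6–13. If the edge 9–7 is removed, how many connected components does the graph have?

2

Before removal there is 1 component.
9–7 is a bridge — removing it separates 9's side from 7's side.
After removal: 2 components.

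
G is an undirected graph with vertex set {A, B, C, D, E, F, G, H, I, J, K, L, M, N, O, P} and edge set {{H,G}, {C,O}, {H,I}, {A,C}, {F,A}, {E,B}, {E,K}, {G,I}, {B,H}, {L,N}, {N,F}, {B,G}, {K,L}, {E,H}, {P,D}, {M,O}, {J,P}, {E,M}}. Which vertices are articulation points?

E, P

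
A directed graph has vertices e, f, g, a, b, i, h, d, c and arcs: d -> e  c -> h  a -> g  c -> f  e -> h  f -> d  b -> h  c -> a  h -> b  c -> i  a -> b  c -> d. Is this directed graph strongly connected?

There is no directed path from d to a, so the graph is not strongly connected.

No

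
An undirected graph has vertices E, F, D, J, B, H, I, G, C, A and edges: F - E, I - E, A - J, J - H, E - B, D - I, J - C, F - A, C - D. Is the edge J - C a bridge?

After removing J - C, the path J-A-F-E-I-D-C still connects them, so the edge is not a bridge.

No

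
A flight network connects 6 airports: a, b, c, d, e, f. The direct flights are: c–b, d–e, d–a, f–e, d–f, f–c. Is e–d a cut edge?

After removing e–d, the path e-f-d still connects them, so the edge is not a bridge.

No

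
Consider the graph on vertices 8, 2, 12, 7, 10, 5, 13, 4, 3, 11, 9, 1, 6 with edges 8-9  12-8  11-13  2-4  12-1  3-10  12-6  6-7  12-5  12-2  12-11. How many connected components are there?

2

Starting from 3 we can reach 3, 10. That is one component of size 2.
Starting from 1 we can reach 1, 2, 4, 5, 6, 7, 8, 9, 11, 12, 13. That is one component of size 11.
Total: 2 components.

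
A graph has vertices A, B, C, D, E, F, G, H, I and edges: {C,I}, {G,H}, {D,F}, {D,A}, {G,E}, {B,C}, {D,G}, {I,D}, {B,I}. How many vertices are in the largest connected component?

Starting from A we can reach A, B, C, D, E, F, G, H, I. That is one component of size 9.
The largest has 9 vertices.

9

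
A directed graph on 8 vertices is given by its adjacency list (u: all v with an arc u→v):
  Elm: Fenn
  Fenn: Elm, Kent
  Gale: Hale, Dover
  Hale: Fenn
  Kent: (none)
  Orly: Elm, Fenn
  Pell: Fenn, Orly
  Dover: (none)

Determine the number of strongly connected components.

7

{Elm, Fenn} are all mutually reachable — one SCC of size 2.
{Hale} is an SCC by itself.
{Gale} is an SCC by itself.
{Pell} is an SCC by itself.
{Orly} is an SCC by itself.
(and 2 more singleton SCCs)
That gives 7 strongly connected components.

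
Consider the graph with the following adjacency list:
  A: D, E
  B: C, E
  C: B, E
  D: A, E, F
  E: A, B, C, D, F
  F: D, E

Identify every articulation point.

E

Removing E increases the component count from 1 to 2, so E is a cut vertex.
By contrast removing B leaves 1 component; it is not a cut vertex. No other vertex is a cut vertex either.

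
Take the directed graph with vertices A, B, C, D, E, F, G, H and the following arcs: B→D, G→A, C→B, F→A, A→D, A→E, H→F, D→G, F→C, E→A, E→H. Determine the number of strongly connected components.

{A, B, C, D, E, F, G, H} are all mutually reachable — one SCC of size 8.
That gives 1 strongly connected component.

1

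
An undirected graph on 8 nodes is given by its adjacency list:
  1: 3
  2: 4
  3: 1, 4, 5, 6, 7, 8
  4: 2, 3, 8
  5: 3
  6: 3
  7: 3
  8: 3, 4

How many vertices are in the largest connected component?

8

Starting from 1 we can reach 1, 2, 3, 4, 5, 6, 7, 8. That is one component of size 8.
The largest has 8 vertices.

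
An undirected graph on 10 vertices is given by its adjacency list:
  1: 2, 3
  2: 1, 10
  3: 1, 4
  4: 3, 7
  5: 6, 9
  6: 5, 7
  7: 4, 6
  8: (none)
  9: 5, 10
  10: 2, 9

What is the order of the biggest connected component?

8 is isolated — a component by itself.
Starting from 1 we can reach 1, 2, 3, 4, 5, 6, 7, 9, 10. That is one component of size 9.
The largest has 9 vertices.

9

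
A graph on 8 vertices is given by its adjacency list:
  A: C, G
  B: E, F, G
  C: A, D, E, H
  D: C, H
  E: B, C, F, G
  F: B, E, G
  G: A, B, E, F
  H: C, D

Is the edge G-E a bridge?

After removing G-E, the path G-F-E still connects them, so the edge is not a bridge.

No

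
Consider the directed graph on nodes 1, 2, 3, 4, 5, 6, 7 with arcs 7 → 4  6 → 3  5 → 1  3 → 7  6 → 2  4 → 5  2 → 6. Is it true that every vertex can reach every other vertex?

There is no directed path from 4 to 2, so the graph is not strongly connected.

No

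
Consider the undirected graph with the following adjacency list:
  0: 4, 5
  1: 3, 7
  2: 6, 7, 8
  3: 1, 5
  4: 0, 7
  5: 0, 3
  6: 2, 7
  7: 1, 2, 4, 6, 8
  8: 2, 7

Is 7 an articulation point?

Deleting 7 raises the number of components from 1 to 2, so 7 is a cut vertex.

Yes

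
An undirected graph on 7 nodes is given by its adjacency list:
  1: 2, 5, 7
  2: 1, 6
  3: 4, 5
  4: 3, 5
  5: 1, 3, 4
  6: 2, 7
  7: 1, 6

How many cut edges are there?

The edges on the cycle 5-4-3-5 are not bridges since each lies on that cycle.
But removing 5-1 disconnects 5 from 1 — this is a bridge.

1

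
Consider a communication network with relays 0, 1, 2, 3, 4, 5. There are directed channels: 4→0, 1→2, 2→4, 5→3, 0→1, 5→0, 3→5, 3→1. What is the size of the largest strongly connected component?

4

{0, 1, 2, 4} are all mutually reachable — one SCC of size 4.
{3, 5} are all mutually reachable — one SCC of size 2.
The largest has 4 vertices.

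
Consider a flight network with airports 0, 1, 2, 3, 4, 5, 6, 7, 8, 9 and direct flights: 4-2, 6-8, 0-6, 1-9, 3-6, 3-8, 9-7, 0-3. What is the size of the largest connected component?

4

5 is isolated — a component by itself.
Starting from 2 we can reach 2, 4. That is one component of size 2.
Starting from 1 we can reach 1, 7, 9. That is one component of size 3.
Starting from 0 we can reach 0, 3, 6, 8. That is one component of size 4.
The largest has 4 vertices.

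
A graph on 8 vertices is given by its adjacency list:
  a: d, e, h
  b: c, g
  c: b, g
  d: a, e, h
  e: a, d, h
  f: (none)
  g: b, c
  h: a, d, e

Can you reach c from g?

Yes

From g we can reach b, c, g, which includes c.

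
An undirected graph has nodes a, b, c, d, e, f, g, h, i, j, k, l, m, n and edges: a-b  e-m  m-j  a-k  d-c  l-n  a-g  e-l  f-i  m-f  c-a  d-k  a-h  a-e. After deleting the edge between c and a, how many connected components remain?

c and a are still connected via c-d-k-a, so the component count stays at 1.

1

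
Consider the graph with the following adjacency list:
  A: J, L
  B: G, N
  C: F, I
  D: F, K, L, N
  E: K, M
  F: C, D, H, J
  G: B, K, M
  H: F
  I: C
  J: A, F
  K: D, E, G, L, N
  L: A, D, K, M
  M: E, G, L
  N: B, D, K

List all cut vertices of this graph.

C, F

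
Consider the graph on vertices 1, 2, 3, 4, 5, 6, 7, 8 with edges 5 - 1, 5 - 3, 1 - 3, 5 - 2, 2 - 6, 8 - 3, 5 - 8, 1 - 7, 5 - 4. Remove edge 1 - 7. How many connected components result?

2

Before removal there is 1 component.
1 - 7 is a bridge — removing it separates 1's side from 7's side.
After removal: 2 components.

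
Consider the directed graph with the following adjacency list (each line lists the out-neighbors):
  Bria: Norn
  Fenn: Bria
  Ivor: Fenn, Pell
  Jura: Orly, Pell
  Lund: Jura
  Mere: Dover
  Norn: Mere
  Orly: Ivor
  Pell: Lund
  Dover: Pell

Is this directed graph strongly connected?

From Lund we can reach every vertex (Bria, Fenn, Ivor, Jura, Lund, Mere, Norn, Orly, Pell, Dover), and every vertex can reach Lund (Bria, Fenn, Ivor, Jura, Lund, Mere, Norn, Orly, Pell, Dover). So the whole graph is one strongly connected component.

Yes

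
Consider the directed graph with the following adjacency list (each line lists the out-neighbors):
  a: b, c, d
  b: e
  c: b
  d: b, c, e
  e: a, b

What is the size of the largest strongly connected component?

{a, b, c, d, e} are all mutually reachable — one SCC of size 5.
The largest has 5 vertices.

5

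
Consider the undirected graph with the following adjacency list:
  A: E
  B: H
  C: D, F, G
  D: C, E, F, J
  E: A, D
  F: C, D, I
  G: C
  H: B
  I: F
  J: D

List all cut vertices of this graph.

Removing C increases the component count from 2 to 3, so C is a cut vertex.
Removing D increases the component count from 2 to 4, so D is a cut vertex.
Removing E increases the component count from 2 to 3, so E is a cut vertex.
Likewise F is a cut vertex.
By contrast removing G leaves 2 components; it is not a cut vertex. No other vertex is a cut vertex either.

C, D, E, F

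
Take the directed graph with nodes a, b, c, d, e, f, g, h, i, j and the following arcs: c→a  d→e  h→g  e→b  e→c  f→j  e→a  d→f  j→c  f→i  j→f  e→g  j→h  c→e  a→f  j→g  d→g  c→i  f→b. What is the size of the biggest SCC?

{a, c, e, f, j} are all mutually reachable — one SCC of size 5.
{h} is an SCC by itself.
{g} is an SCC by itself.
{d} is an SCC by itself.
{i} is an SCC by itself.
(and 1 more singleton SCC)
The largest has 5 vertices.

5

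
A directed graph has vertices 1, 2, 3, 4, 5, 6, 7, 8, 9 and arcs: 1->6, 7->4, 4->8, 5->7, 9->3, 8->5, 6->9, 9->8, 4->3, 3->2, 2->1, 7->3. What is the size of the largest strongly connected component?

9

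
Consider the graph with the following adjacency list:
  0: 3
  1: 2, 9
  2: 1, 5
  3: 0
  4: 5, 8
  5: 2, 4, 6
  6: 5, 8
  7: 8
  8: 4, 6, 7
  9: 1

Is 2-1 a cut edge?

Yes

Removing 2-1 leaves no path between 2 and 1: the component count goes from 2 to 3. So it is a bridge.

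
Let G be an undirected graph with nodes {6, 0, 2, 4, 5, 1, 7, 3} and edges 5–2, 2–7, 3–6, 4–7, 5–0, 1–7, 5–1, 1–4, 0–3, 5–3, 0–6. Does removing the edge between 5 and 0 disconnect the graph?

After removing 5–0, the path 5-3-0 still connects them, so the edge is not a bridge.

No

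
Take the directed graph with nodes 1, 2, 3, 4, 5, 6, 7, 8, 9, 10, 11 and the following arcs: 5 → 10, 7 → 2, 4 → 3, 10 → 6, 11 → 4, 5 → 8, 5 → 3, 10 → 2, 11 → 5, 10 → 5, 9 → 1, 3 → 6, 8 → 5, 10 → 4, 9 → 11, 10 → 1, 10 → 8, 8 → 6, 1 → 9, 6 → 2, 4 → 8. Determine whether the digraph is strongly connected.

No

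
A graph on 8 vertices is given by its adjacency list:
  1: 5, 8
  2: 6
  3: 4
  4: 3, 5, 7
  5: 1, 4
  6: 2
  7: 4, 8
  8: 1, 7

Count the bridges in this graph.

2

The edges on the cycle 8-1-5-4-7-8 are not bridges since each lies on that cycle.
But removing 6-2 disconnects 6 from 2; removing 4-3 disconnects 4 from 3 — these are bridges.
That makes 2 bridges.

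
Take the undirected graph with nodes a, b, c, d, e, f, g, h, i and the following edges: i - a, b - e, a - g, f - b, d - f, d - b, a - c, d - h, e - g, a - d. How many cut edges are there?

3

The edges on the cycle d-f-b-d are not bridges since each lies on that cycle.
But removing a - i disconnects a from i; removing d - h disconnects d from h; removing c - a disconnects c from a — these are bridges.
That makes 3 bridges.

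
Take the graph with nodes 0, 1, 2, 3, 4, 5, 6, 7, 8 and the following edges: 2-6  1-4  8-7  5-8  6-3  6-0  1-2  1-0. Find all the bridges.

The edges on the cycle 1-2-6-0-1 are not bridges since each lies on that cycle.
But removing 5-8 disconnects 5 from 8; removing 6-3 disconnects 6 from 3; removing 1-4 disconnects 1 from 4; removing 7-8 disconnects 7 from 8 — these are bridges.

1-4, 3-6, 5-8, 7-8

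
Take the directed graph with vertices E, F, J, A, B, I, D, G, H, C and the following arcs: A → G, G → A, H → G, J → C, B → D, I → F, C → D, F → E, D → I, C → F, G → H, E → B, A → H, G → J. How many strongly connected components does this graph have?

4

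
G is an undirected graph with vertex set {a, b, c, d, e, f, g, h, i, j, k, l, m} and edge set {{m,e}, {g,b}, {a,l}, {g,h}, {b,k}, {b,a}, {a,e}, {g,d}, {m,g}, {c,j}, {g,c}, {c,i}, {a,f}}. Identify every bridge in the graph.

The edges on the cycle m-g-b-a-e-m are not bridges since each lies on that cycle.
But removing l-a disconnects l from a; removing a-f disconnects a from f; removing g-d disconnects g from d; removing h-g disconnects h from g — these are bridges.
In total 8 edges are bridges.

a-f, a-l, b-k, c-g, c-i, c-j, d-g, g-h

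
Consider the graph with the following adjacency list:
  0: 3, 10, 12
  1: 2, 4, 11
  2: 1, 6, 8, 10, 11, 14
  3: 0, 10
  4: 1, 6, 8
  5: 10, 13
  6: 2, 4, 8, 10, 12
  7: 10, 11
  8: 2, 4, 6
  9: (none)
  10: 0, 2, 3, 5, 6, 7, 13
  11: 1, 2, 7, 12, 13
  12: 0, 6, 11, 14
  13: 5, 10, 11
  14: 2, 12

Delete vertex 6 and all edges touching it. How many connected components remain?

2

With 6 gone, the remaining components are: {9}; {0, 1, 2, 3, 4, 5, 7, 8, 10, 11, 12, 13, 14}.
That is 2 components.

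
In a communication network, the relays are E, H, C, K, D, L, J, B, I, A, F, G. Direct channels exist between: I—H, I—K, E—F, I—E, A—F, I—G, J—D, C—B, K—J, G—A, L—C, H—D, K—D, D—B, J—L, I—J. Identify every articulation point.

I

Removing I increases the component count from 1 to 2, so I is a cut vertex.
By contrast removing E leaves 1 component; it is not a cut vertex. No other vertex is a cut vertex either.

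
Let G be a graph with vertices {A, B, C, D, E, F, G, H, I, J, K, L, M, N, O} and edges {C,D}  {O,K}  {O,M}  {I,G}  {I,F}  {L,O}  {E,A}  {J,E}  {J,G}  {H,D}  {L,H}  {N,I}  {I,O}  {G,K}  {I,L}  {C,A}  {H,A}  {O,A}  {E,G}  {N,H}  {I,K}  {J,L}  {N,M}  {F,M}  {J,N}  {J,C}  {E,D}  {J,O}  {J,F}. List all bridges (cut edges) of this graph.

The edges on the cycle J-N-I-F-J are not bridges since each lies on that cycle.
Every edge lies on some cycle, so there are no bridges.

none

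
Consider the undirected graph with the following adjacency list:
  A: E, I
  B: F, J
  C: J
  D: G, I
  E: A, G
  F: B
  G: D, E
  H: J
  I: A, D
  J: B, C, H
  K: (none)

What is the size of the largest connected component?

5

K is isolated — a component by itself.
Starting from B we can reach B, C, F, H, J. That is one component of size 5.
Starting from A we can reach A, D, E, G, I. That is one component of size 5.
The largest has 5 vertices.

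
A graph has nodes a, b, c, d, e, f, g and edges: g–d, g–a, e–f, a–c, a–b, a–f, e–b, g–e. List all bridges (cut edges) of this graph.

The edges on the cycle g-e-f-a-g are not bridges since each lies on that cycle.
But removing d–g disconnects d from g; removing c–a disconnects c from a — these are bridges.

a-c, d-g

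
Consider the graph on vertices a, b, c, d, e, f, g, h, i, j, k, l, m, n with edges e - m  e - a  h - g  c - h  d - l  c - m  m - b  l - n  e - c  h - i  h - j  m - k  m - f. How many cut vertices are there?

5

Removing c increases the component count from 2 to 3, so c is a cut vertex.
Removing e increases the component count from 2 to 3, so e is a cut vertex.
Removing h increases the component count from 2 to 5, so h is a cut vertex.
Likewise l, m are cut vertices.
By contrast removing f leaves 2 components; it is not a cut vertex. No other vertex is a cut vertex either.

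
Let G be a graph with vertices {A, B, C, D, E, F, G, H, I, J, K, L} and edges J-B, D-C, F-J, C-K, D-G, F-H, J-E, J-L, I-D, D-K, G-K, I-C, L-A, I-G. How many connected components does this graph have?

Starting from C we can reach C, D, G, I, K. That is one component of size 5.
Starting from A we can reach A, B, E, F, H, J, L. That is one component of size 7.
Total: 2 components.

2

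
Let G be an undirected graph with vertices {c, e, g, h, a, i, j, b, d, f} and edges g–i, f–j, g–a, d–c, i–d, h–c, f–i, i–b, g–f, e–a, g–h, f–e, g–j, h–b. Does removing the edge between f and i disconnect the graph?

No

After removing f–i, the path f-g-i still connects them, so the edge is not a bridge.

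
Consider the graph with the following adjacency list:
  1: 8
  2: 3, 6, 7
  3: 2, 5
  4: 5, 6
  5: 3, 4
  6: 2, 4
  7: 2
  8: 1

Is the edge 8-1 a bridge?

Removing 8-1 leaves no path between 8 and 1: the component count goes from 2 to 3. So it is a bridge.

Yes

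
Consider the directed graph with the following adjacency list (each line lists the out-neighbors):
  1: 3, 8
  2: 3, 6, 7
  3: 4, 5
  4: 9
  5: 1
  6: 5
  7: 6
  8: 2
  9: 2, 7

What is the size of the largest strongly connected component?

{1, 2, 3, 4, 5, 6, 7, 8, 9} are all mutually reachable — one SCC of size 9.
The largest has 9 vertices.

9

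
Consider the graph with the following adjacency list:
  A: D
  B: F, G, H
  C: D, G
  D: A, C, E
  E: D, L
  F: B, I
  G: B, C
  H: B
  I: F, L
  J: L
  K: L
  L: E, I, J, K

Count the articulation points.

3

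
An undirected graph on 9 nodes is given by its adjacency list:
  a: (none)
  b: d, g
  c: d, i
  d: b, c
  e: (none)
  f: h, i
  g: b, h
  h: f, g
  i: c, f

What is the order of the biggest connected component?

7

a is isolated — a component by itself.
e is isolated — a component by itself.
Starting from b we can reach b, c, d, f, g, h, i. That is one component of size 7.
The largest has 7 vertices.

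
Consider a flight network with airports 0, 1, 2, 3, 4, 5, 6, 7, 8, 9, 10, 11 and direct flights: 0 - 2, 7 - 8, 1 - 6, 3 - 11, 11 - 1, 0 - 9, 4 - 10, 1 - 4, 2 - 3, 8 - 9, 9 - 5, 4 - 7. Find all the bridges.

1-6, 10-4, 5-9

The edges on the cycle 0-2-3-11-1-4-7-8-9-0 are not bridges since each lies on that cycle.
But removing 9 - 5 disconnects 9 from 5; removing 6 - 1 disconnects 6 from 1; removing 10 - 4 disconnects 10 from 4 — these are bridges.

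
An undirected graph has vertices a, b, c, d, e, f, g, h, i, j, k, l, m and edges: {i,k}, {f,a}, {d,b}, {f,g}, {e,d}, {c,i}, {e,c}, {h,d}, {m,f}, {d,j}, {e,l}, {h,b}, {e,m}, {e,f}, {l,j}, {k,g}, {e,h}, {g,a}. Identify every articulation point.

Removing e increases the component count from 1 to 2, so e is a cut vertex.
By contrast removing k leaves 1 component; it is not a cut vertex. No other vertex is a cut vertex either.

e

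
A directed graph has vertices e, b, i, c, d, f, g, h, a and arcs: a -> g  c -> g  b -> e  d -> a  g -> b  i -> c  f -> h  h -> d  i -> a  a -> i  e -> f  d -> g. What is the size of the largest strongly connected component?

{a, b, c, d, e, f, g, h, i} are all mutually reachable — one SCC of size 9.
The largest has 9 vertices.

9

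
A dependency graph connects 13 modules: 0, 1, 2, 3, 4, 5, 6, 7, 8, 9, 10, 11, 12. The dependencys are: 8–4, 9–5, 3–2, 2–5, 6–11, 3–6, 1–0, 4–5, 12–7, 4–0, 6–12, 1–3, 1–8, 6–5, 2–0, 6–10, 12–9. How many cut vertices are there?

Removing 6 increases the component count from 1 to 3, so 6 is a cut vertex.
Removing 12 increases the component count from 1 to 2, so 12 is a cut vertex.
By contrast removing 8 leaves 1 component; it is not a cut vertex. No other vertex is a cut vertex either.

2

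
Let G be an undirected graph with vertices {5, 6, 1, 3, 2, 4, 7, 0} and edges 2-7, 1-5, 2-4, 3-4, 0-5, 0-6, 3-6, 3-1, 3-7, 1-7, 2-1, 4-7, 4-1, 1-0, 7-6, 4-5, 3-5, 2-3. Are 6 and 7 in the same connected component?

Yes

From 6 we can reach 0, 1, 2, 3, 4, 5, 6, 7, which includes 7.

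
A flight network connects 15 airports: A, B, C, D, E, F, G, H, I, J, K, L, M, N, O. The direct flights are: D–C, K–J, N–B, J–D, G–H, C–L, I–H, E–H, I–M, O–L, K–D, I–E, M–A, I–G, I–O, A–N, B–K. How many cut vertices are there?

Removing I increases the component count from 2 to 3, so I is a cut vertex.
By contrast removing N leaves 2 components; it is not a cut vertex. No other vertex is a cut vertex either.

1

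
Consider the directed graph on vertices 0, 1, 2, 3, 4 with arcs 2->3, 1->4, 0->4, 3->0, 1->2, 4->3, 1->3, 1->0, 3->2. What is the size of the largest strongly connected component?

4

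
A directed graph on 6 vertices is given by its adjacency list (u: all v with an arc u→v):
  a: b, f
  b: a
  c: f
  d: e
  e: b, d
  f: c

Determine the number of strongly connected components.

3

{c, f} are all mutually reachable — one SCC of size 2.
{a, b} are all mutually reachable — one SCC of size 2.
{d, e} are all mutually reachable — one SCC of size 2.
That gives 3 strongly connected components.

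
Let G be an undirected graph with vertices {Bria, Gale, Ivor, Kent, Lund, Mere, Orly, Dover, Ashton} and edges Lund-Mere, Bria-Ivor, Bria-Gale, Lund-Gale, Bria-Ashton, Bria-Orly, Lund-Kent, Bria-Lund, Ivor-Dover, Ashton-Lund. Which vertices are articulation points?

Removing Bria increases the component count from 1 to 3, so Bria is a cut vertex.
Removing Ivor increases the component count from 1 to 2, so Ivor is a cut vertex.
Removing Lund increases the component count from 1 to 3, so Lund is a cut vertex.
By contrast removing Kent leaves 1 component; it is not a cut vertex. No other vertex is a cut vertex either.

Bria, Ivor, Lund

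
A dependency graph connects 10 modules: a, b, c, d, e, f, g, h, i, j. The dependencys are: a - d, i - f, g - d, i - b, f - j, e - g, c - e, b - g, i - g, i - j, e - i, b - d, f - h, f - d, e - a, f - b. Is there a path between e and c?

Yes

From e we can reach a, b, c, d, e, f, g, h, i, j, which includes c.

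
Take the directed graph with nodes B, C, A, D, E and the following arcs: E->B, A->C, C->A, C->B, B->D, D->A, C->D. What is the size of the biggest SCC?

4

{A, B, C, D} are all mutually reachable — one SCC of size 4.
{E} is an SCC by itself.
The largest has 4 vertices.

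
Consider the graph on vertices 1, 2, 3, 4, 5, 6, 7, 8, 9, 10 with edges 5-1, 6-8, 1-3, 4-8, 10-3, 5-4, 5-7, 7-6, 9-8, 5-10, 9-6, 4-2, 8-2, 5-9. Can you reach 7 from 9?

Yes

From 9 we can reach 1, 2, 3, 4, 5, 6, 7, 8, 9, 10, which includes 7.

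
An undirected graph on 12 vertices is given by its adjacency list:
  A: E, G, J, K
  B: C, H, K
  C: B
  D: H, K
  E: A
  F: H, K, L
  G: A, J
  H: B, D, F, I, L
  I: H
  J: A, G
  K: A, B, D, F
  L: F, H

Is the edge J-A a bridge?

No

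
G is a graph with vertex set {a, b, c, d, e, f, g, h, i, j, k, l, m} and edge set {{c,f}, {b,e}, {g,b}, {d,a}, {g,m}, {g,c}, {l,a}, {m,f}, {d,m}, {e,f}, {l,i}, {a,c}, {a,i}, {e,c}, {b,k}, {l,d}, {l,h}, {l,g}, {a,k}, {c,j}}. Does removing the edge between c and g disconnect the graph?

After removing c - g, the path c-a-l-g still connects them, so the edge is not a bridge.

No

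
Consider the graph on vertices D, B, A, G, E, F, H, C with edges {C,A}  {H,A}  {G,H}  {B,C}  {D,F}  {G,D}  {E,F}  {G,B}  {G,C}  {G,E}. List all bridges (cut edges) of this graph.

none

The edges on the cycle G-E-F-D-G are not bridges since each lies on that cycle.
Every edge lies on some cycle, so there are no bridges.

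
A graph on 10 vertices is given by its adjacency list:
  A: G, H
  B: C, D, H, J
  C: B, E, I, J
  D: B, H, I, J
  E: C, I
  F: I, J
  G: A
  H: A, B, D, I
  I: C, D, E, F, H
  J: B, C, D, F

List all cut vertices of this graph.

Removing A increases the component count from 1 to 2, so A is a cut vertex.
Removing H increases the component count from 1 to 2, so H is a cut vertex.
By contrast removing I leaves 1 component; it is not a cut vertex. No other vertex is a cut vertex either.

A, H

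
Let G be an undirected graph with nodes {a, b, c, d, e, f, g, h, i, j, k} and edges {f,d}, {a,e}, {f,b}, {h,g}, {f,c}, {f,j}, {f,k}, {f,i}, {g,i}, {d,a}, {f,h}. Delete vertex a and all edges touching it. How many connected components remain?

2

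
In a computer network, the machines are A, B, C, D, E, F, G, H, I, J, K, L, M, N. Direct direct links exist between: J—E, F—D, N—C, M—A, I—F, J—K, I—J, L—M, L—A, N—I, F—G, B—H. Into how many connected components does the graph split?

3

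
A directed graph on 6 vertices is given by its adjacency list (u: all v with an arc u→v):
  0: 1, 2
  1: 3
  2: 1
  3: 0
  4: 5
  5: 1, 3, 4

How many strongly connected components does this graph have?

{0, 1, 2, 3} are all mutually reachable — one SCC of size 4.
{4, 5} are all mutually reachable — one SCC of size 2.
That gives 2 strongly connected components.

2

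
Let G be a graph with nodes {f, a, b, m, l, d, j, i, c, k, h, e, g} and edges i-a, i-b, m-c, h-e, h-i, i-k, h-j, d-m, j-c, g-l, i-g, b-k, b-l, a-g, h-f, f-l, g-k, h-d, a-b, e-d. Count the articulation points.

Removing h increases the component count from 1 to 2, so h is a cut vertex.
By contrast removing g leaves 1 component; it is not a cut vertex. No other vertex is a cut vertex either.

1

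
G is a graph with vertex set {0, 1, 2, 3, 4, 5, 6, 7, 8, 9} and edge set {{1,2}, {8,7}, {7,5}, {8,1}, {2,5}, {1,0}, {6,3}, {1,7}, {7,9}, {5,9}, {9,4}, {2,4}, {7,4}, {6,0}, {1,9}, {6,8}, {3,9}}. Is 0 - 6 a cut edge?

After removing 0 - 6, the path 0-1-8-6 still connects them, so the edge is not a bridge.

No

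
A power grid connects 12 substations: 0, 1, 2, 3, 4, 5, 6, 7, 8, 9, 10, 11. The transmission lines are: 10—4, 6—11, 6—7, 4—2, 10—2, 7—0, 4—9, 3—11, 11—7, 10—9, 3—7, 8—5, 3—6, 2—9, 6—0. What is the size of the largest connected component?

1 is isolated — a component by itself.
Starting from 5 we can reach 5, 8. That is one component of size 2.
Starting from 2 we can reach 2, 4, 9, 10. That is one component of size 4.
Starting from 0 we can reach 0, 3, 6, 7, 11. That is one component of size 5.
The largest has 5 vertices.

5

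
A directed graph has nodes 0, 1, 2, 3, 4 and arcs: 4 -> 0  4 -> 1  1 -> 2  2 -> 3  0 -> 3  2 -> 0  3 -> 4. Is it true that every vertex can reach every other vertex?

From 0 we can reach every vertex (0, 1, 2, 3, 4), and every vertex can reach 0 (0, 1, 2, 3, 4). So the whole graph is one strongly connected component.

Yes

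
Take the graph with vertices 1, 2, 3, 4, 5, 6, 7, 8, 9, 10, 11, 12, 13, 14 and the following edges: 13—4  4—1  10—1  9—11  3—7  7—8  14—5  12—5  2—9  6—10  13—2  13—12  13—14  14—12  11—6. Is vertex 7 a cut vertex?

Yes

Deleting 7 raises the number of components from 2 to 3, so 7 is a cut vertex.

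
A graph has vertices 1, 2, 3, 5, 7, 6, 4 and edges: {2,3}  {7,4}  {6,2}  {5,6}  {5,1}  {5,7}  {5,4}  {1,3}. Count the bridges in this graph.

0

The edges on the cycle 5-7-4-5 are not bridges since each lies on that cycle.
Every edge lies on some cycle, so there are no bridges.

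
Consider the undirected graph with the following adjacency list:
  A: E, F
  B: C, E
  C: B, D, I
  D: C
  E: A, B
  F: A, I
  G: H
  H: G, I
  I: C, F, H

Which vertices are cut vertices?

C, H, I

Removing C increases the component count from 1 to 2, so C is a cut vertex.
Removing H increases the component count from 1 to 2, so H is a cut vertex.
Removing I increases the component count from 1 to 2, so I is a cut vertex.
By contrast removing G leaves 1 component; it is not a cut vertex. No other vertex is a cut vertex either.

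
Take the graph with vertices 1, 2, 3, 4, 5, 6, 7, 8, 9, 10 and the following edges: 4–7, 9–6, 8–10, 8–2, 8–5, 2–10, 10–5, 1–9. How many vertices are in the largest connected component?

4

3 is isolated — a component by itself.
Starting from 4 we can reach 4, 7. That is one component of size 2.
Starting from 1 we can reach 1, 6, 9. That is one component of size 3.
Starting from 2 we can reach 2, 5, 8, 10. That is one component of size 4.
The largest has 4 vertices.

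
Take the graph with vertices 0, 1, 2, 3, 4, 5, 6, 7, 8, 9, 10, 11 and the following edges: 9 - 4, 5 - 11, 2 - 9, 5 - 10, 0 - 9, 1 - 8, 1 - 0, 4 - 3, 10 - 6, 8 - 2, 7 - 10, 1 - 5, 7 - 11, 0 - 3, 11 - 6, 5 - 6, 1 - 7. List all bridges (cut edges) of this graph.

The edges on the cycle 7-11-6-10-7 are not bridges since each lies on that cycle.
Every edge lies on some cycle, so there are no bridges.

none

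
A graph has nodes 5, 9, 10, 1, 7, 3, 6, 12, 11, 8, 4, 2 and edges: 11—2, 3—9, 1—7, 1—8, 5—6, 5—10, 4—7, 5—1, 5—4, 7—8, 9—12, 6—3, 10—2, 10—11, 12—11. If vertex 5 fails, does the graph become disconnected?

Yes

Deleting 5 raises the number of components from 1 to 2, so 5 is a cut vertex.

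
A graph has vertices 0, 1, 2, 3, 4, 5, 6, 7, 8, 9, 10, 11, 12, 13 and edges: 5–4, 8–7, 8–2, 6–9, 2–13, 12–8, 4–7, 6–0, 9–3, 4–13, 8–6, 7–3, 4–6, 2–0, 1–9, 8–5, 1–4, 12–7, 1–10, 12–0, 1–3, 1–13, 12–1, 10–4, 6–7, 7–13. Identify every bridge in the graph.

The edges on the cycle 1-10-4-1 are not bridges since each lies on that cycle.
Every edge lies on some cycle, so there are no bridges.

none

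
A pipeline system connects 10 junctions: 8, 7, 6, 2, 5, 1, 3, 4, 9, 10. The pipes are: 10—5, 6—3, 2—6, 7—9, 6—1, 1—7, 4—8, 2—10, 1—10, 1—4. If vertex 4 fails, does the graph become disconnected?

Yes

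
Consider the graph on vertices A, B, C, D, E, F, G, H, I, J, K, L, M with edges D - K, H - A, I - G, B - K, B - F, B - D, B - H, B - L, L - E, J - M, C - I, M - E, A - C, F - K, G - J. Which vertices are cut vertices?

Removing B increases the component count from 1 to 2, so B is a cut vertex.
By contrast removing A leaves 1 component; it is not a cut vertex. No other vertex is a cut vertex either.

B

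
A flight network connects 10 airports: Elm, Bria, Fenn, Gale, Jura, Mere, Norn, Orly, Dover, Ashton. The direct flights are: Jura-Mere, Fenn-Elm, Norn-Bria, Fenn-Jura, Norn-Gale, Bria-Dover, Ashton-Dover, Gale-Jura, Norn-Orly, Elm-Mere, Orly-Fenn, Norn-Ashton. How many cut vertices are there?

Removing Norn increases the component count from 1 to 2, so Norn is a cut vertex.
By contrast removing Ashton leaves 1 component; it is not a cut vertex. No other vertex is a cut vertex either.

1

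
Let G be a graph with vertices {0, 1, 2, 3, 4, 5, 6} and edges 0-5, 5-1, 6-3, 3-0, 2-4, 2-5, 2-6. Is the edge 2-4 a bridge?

Removing 2-4 leaves no path between 2 and 4: the component count goes from 1 to 2. So it is a bridge.

Yes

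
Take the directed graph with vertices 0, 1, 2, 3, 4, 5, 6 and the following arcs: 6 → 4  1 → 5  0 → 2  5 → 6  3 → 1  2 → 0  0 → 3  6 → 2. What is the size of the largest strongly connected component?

{0, 1, 2, 3, 5, 6} are all mutually reachable — one SCC of size 6.
{4} is an SCC by itself.
The largest has 6 vertices.

6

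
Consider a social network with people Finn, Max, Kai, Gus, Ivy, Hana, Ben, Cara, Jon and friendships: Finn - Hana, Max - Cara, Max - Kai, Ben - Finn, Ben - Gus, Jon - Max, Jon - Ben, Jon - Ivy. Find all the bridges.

removing Jon - Ben disconnects Jon from Ben; removing Jon - Max disconnects Jon from Max; removing Jon - Ivy disconnects Jon from Ivy; removing Cara - Max disconnects Cara from Max — these are bridges.
In total 8 edges are bridges.

Ben-Finn, Ben-Gus, Ben-Jon, Cara-Max, Finn-Hana, Ivy-Jon, Jon-Max, Kai-Max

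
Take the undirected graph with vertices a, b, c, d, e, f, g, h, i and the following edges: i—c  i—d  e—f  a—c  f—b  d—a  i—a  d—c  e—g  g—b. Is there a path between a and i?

Yes

From a we can reach a, c, d, i, which includes i.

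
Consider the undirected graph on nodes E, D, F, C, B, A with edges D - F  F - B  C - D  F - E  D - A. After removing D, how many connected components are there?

With D gone, the remaining components are: {A}; {C}; {B, E, F}.
That is 3 components.

3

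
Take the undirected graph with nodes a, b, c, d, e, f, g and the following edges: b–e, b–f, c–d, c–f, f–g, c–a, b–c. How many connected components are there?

1

Starting from a we can reach a, b, c, d, e, f, g. That is one component of size 7.
Total: 1 component.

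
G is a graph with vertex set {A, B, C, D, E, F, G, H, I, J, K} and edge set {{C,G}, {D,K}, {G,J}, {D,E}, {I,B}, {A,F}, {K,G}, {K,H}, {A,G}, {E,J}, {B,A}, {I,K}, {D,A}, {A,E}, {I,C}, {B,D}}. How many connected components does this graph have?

1

Starting from A we can reach A, B, C, D, E, F, G, H, I, J, K. That is one component of size 11.
Total: 1 component.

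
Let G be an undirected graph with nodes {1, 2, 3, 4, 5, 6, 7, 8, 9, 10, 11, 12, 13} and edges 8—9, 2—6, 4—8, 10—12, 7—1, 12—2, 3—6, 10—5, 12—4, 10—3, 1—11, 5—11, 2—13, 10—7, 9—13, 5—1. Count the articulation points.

Removing 10 increases the component count from 1 to 2, so 10 is a cut vertex.
By contrast removing 6 leaves 1 component; it is not a cut vertex. No other vertex is a cut vertex either.

1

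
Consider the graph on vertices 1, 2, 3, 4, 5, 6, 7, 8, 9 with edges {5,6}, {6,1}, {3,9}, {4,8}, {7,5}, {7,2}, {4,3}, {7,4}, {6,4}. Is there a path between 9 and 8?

From 9 we can reach 1, 2, 3, 4, 5, 6, 7, 8, 9, which includes 8.

Yes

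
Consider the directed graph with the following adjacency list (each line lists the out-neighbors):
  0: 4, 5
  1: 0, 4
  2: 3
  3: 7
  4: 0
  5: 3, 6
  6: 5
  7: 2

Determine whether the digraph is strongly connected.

There is no directed path from 7 to 0, so the graph is not strongly connected.

No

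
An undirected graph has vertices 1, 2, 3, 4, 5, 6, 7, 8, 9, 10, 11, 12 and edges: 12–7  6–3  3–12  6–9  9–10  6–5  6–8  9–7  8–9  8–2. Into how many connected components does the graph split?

11 is isolated — a component by itself.
1 is isolated — a component by itself.
4 is isolated — a component by itself.
Starting from 2 we can reach 2, 3, 5, 6, 7, 8, 9, 10, 12. That is one component of size 9.
Total: 4 components.

4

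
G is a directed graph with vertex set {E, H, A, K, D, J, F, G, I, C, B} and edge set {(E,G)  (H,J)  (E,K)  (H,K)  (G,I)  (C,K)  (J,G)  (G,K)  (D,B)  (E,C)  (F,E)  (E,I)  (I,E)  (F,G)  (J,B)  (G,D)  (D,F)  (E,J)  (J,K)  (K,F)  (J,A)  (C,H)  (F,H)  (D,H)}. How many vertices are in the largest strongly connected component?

9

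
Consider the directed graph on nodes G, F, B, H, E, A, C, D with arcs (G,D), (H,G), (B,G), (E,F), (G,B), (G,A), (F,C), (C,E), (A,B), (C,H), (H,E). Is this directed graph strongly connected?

No

There is no directed path from D to H, so the graph is not strongly connected.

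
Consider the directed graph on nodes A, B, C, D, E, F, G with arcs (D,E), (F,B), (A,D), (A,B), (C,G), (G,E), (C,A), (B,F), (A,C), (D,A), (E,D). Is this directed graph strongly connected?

There is no directed path from B to G, so the graph is not strongly connected.

No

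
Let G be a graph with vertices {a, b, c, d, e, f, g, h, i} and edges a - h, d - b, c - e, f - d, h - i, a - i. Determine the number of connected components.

4

g is isolated — a component by itself.
Starting from c we can reach c, e. That is one component of size 2.
Starting from a we can reach a, h, i. That is one component of size 3.
Starting from b we can reach b, d, f. That is one component of size 3.
Total: 4 components.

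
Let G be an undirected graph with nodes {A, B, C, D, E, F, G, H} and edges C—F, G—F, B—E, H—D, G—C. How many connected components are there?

4

A is isolated — a component by itself.
Starting from B we can reach B, E. That is one component of size 2.
Starting from D we can reach D, H. That is one component of size 2.
Starting from C we can reach C, F, G. That is one component of size 3.
Total: 4 components.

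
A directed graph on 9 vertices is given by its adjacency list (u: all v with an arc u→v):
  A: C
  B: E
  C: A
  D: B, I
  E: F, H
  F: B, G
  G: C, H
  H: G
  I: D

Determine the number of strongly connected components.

4

{B, E, F} are all mutually reachable — one SCC of size 3.
{G, H} are all mutually reachable — one SCC of size 2.
{D, I} are all mutually reachable — one SCC of size 2.
{A, C} are all mutually reachable — one SCC of size 2.
That gives 4 strongly connected components.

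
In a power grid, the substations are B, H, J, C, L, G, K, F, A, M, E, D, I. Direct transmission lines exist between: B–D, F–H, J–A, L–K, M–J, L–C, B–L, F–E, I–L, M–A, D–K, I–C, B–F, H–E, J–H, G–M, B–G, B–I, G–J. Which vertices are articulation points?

Removing B increases the component count from 1 to 2, so B is a cut vertex.
By contrast removing G leaves 1 component; it is not a cut vertex. No other vertex is a cut vertex either.

B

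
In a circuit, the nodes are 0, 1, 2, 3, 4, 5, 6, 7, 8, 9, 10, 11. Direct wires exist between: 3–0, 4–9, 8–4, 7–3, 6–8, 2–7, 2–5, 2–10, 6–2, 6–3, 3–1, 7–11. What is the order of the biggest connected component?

12

Starting from 0 we can reach 0, 1, 2, 3, 4, 5, 6, 7, 8, 9, 10, 11. That is one component of size 12.
The largest has 12 vertices.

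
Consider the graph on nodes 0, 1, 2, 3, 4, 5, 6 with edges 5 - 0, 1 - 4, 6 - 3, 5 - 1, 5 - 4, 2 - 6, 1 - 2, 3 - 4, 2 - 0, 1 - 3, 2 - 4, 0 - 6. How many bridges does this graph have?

The edges on the cycle 5-1-2-0-5 are not bridges since each lies on that cycle.
Every edge lies on some cycle, so there are no bridges.

0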